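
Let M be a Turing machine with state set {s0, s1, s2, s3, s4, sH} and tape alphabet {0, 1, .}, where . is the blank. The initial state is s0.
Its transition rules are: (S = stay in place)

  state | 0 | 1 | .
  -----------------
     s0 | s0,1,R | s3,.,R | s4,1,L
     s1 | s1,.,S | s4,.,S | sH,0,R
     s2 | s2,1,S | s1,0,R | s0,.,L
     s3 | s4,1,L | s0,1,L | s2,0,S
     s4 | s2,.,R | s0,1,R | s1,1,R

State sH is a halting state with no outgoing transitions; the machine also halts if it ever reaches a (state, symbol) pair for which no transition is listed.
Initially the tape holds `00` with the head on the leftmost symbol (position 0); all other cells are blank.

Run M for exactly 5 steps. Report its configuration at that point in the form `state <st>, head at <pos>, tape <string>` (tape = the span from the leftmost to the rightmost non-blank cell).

state s3, head at 3, tape 11

s0 | [0]0..   read 0 → write 1, move R, go to s0
s0 | 1[0]..   read 0 → write 1, move R, go to s0
s0 | 11[.].   read . → write 1, move L, go to s4
s4 | 1[1]1.   read 1 → write 1, move R, go to s0
s0 | 11[1].   read 1 → write ., move R, go to s3
s3 | 11.[.]
After 5 steps: state s3, head at 3, tape 11.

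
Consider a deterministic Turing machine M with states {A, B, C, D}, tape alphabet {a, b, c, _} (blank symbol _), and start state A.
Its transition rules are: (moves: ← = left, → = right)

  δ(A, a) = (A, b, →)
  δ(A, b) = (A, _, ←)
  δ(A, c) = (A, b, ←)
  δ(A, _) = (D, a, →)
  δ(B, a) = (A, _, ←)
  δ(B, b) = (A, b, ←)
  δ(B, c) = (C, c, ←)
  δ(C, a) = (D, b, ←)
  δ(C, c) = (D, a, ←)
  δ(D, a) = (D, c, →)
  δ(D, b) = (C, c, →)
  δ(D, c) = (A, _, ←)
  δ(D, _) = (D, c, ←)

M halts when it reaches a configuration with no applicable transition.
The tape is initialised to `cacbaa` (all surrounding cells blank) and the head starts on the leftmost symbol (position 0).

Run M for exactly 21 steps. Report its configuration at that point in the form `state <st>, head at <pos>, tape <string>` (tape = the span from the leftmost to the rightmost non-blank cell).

state=A head=0 tape=_[c]acbaa   (A,c)→(A,b,←)
state=A head=-1 tape=[_]bacbaa   (A,_)→(D,a,→)
state=D head=0 tape=a[b]acbaa   (D,b)→(C,c,→)
state=C head=1 tape=ac[a]cbaa   (C,a)→(D,b,←)
state=D head=0 tape=a[c]bcbaa   (D,c)→(A,_,←)
state=A head=-1 tape=[a]_bcbaa   (A,a)→(A,b,→)
state=A head=0 tape=b[_]bcbaa   (A,_)→(D,a,→)
state=D head=1 tape=ba[b]cbaa   (D,b)→(C,c,→)
state=C head=2 tape=bac[c]baa   (C,c)→(D,a,←)
state=D head=1 tape=ba[c]abaa   (D,c)→(A,_,←)
state=A head=0 tape=b[a]_abaa   (A,a)→(A,b,→)
state=A head=1 tape=bb[_]abaa   (A,_)→(D,a,→)
state=D head=2 tape=bba[a]baa   (D,a)→(D,c,→)
state=D head=3 tape=bbac[b]aa   (D,b)→(C,c,→)
state=C head=4 tape=bbacc[a]a   (C,a)→(D,b,←)
state=D head=3 tape=bbac[c]ba   (D,c)→(A,_,←)
state=A head=2 tape=bba[c]_ba   (A,c)→(A,b,←)
state=A head=1 tape=bb[a]b_ba   (A,a)→(A,b,→)
state=A head=2 tape=bbb[b]_ba   (A,b)→(A,_,←)
state=A head=1 tape=bb[b]__ba   (A,b)→(A,_,←)
state=A head=0 tape=b[b]___ba   (A,b)→(A,_,←)
state=A head=-1 tape=[b]____ba
After 21 steps: state A, head at -1, tape b____ba.

state A, head at -1, tape b____ba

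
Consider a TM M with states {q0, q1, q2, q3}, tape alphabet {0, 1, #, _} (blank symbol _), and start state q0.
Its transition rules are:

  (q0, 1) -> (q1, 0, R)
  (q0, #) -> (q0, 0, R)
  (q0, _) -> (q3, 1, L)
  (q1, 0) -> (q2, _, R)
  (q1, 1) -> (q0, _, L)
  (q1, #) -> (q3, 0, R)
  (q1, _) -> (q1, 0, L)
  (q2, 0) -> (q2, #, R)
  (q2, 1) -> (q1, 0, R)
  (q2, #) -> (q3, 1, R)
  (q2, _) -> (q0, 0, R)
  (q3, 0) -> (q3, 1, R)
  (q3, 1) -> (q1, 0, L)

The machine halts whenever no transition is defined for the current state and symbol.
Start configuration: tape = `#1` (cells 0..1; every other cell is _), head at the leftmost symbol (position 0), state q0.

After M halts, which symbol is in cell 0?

_

q0 | __[#]1___   read # → write 0, move R, go to q0
q0 | __0[1]___   read 1 → write 0, move R, go to q1
q1 | __00[_]__   read _ → write 0, move L, go to q1
q1 | __0[0]0__   read 0 → write _, move R, go to q2
q2 | __0_[0]__   read 0 → write #, move R, go to q2
q2 | __0_#[_]_   read _ → write 0, move R, go to q0
q0 | __0_#0[_]   read _ → write 1, move L, go to q3
q3 | __0_#[0]1   read 0 → write 1, move R, go to q3
q3 | __0_#1[1]   read 1 → write 0, move L, go to q1
q1 | __0_#[1]0   read 1 → write _, move L, go to q0
q0 | __0_[#]_0   read # → write 0, move R, go to q0
q0 | __0_0[_]0   read _ → write 1, move L, go to q3
q3 | __0_[0]10   read 0 → write 1, move R, go to q3
q3 | __0_1[1]0   read 1 → write 0, move L, go to q1
q1 | __0_[1]00   read 1 → write _, move L, go to q0
q0 | __0[_]_00   read _ → write 1, move L, go to q3
q3 | __[0]1_00   read 0 → write 1, move R, go to q3
q3 | __1[1]_00   read 1 → write 0, move L, go to q1
q1 | __[1]0_00   read 1 → write _, move L, go to q0
q0 | _[_]_0_00   read _ → write 1, move L, go to q3
q3 | [_]1_0_00
Cell 0 holds _ when M halts.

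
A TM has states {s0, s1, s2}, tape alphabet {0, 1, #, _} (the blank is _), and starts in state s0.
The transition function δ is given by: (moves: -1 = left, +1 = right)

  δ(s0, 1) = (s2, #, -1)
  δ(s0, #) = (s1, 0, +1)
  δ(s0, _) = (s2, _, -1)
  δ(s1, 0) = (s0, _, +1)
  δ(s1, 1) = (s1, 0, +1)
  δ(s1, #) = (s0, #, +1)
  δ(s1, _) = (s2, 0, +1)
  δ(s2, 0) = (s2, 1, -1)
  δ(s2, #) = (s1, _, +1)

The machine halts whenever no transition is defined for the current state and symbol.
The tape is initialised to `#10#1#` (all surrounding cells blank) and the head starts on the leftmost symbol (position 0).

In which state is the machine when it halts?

state=s0 head=0 tape=[#]10#1#__   (s0,#)→(s1,0,+1)
state=s1 head=1 tape=0[1]0#1#__   (s1,1)→(s1,0,+1)
state=s1 head=2 tape=00[0]#1#__   (s1,0)→(s0,_,+1)
state=s0 head=3 tape=00_[#]1#__   (s0,#)→(s1,0,+1)
state=s1 head=4 tape=00_0[1]#__   (s1,1)→(s1,0,+1)
state=s1 head=5 tape=00_00[#]__   (s1,#)→(s0,#,+1)
state=s0 head=6 tape=00_00#[_]_   (s0,_)→(s2,_,-1)
state=s2 head=5 tape=00_00[#]__   (s2,#)→(s1,_,+1)
state=s1 head=6 tape=00_00_[_]_   (s1,_)→(s2,0,+1)
state=s2 head=7 tape=00_00_0[_]
No transition is defined for (s2, _); M halts in state s2.

s2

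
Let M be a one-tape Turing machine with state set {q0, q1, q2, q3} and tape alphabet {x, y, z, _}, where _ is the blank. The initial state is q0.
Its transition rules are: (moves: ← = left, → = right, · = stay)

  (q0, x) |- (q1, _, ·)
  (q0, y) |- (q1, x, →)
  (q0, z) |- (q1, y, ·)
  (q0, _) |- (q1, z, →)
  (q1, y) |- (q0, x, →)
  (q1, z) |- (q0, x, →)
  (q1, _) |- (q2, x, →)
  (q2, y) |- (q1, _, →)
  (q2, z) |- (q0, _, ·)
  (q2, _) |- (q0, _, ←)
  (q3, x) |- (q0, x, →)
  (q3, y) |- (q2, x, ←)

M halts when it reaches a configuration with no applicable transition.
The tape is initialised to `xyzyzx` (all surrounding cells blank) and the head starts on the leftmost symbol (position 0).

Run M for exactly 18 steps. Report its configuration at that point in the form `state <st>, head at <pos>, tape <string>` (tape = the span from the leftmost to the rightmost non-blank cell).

q0 | [x]yzyzx_   read x → write _, move ·, go to q1
q1 | [_]yzyzx_   read _ → write x, move →, go to q2
q2 | x[y]zyzx_   read y → write _, move →, go to q1
q1 | x_[z]yzx_   read z → write x, move →, go to q0
q0 | x_x[y]zx_   read y → write x, move →, go to q1
q1 | x_xx[z]x_   read z → write x, move →, go to q0
q0 | x_xxx[x]_   read x → write _, move ·, go to q1
q1 | x_xxx[_]_   read _ → write x, move →, go to q2
q2 | x_xxxx[_]   read _ → write _, move ←, go to q0
q0 | x_xxx[x]_   read x → write _, move ·, go to q1
q1 | x_xxx[_]_   read _ → write x, move →, go to q2
q2 | x_xxxx[_]   read _ → write _, move ←, go to q0
q0 | x_xxx[x]_   read x → write _, move ·, go to q1
q1 | x_xxx[_]_   read _ → write x, move →, go to q2
q2 | x_xxxx[_]   read _ → write _, move ←, go to q0
q0 | x_xxx[x]_   read x → write _, move ·, go to q1
q1 | x_xxx[_]_   read _ → write x, move →, go to q2
q2 | x_xxxx[_]   read _ → write _, move ←, go to q0
q0 | x_xxx[x]_
After 18 steps: state q0, head at 5, tape x_xxxx.

state q0, head at 5, tape x_xxxx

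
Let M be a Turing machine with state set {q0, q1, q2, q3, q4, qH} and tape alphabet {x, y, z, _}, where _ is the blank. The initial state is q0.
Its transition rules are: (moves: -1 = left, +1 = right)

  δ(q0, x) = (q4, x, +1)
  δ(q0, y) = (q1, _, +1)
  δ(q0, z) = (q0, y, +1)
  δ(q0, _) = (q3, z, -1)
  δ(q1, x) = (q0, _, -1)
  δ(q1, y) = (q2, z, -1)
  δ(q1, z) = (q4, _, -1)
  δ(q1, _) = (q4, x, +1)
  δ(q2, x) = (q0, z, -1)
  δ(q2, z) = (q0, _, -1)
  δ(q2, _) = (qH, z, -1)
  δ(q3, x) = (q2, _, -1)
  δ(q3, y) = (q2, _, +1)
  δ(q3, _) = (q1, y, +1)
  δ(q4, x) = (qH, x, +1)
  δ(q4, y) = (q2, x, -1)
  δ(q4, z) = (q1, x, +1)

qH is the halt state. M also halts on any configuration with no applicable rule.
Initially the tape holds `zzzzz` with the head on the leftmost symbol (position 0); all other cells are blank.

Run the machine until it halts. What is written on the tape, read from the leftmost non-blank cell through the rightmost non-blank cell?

state=q0 head=0 tape=___[z]zzzz_   (q0,z)→(q0,y,+1)
state=q0 head=1 tape=___y[z]zzz_   (q0,z)→(q0,y,+1)
state=q0 head=2 tape=___yy[z]zz_   (q0,z)→(q0,y,+1)
state=q0 head=3 tape=___yyy[z]z_   (q0,z)→(q0,y,+1)
state=q0 head=4 tape=___yyyy[z]_   (q0,z)→(q0,y,+1)
state=q0 head=5 tape=___yyyyy[_]   (q0,_)→(q3,z,-1)
state=q3 head=4 tape=___yyyy[y]z   (q3,y)→(q2,_,+1)
state=q2 head=5 tape=___yyyy_[z]   (q2,z)→(q0,_,-1)
state=q0 head=4 tape=___yyyy[_]_   (q0,_)→(q3,z,-1)
state=q3 head=3 tape=___yyy[y]z_   (q3,y)→(q2,_,+1)
state=q2 head=4 tape=___yyy_[z]_   (q2,z)→(q0,_,-1)
state=q0 head=3 tape=___yyy[_]__   (q0,_)→(q3,z,-1)
state=q3 head=2 tape=___yy[y]z__   (q3,y)→(q2,_,+1)
state=q2 head=3 tape=___yy_[z]__   (q2,z)→(q0,_,-1)
state=q0 head=2 tape=___yy[_]___   (q0,_)→(q3,z,-1)
state=q3 head=1 tape=___y[y]z___   (q3,y)→(q2,_,+1)
state=q2 head=2 tape=___y_[z]___   (q2,z)→(q0,_,-1)
state=q0 head=1 tape=___y[_]____   (q0,_)→(q3,z,-1)
state=q3 head=0 tape=___[y]z____   (q3,y)→(q2,_,+1)
state=q2 head=1 tape=____[z]____   (q2,z)→(q0,_,-1)
state=q0 head=0 tape=___[_]_____   (q0,_)→(q3,z,-1)
state=q3 head=-1 tape=__[_]z_____   (q3,_)→(q1,y,+1)
state=q1 head=0 tape=__y[z]_____   (q1,z)→(q4,_,-1)
state=q4 head=-1 tape=__[y]______   (q4,y)→(q2,x,-1)
state=q2 head=-2 tape=_[_]x______   (q2,_)→(qH,z,-1)
state=qH head=-3 tape=[_]zx______
The non-blank tape span at halt is zx.

zx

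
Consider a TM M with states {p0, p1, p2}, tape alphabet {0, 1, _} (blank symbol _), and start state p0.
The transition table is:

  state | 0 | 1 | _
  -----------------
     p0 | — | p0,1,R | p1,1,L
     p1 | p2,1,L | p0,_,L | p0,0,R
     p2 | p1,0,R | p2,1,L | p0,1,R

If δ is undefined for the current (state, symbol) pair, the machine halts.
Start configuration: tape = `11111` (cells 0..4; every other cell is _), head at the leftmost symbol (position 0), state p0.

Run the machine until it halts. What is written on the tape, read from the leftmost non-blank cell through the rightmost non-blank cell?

p0 | __[1]1111_   read 1 → write 1, move R, go to p0
p0 | __1[1]111_   read 1 → write 1, move R, go to p0
p0 | __11[1]11_   read 1 → write 1, move R, go to p0
p0 | __111[1]1_   read 1 → write 1, move R, go to p0
p0 | __1111[1]_   read 1 → write 1, move R, go to p0
p0 | __11111[_]   read _ → write 1, move L, go to p1
p1 | __1111[1]1   read 1 → write _, move L, go to p0
p0 | __111[1]_1   read 1 → write 1, move R, go to p0
p0 | __1111[_]1   read _ → write 1, move L, go to p1
p1 | __111[1]11   read 1 → write _, move L, go to p0
p0 | __11[1]_11   read 1 → write 1, move R, go to p0
p0 | __111[_]11   read _ → write 1, move L, go to p1
p1 | __11[1]111   read 1 → write _, move L, go to p0
p0 | __1[1]_111   read 1 → write 1, move R, go to p0
p0 | __11[_]111   read _ → write 1, move L, go to p1
p1 | __1[1]1111   read 1 → write _, move L, go to p0
p0 | __[1]_1111   read 1 → write 1, move R, go to p0
p0 | __1[_]1111   read _ → write 1, move L, go to p1
p1 | __[1]11111   read 1 → write _, move L, go to p0
p0 | _[_]_11111   read _ → write 1, move L, go to p1
p1 | [_]1_11111   read _ → write 0, move R, go to p0
p0 | 0[1]_11111   read 1 → write 1, move R, go to p0
p0 | 01[_]11111   read _ → write 1, move L, go to p1
p1 | 0[1]111111   read 1 → write _, move L, go to p0
p0 | [0]_111111
The non-blank tape span at halt is 0_111111.

0_111111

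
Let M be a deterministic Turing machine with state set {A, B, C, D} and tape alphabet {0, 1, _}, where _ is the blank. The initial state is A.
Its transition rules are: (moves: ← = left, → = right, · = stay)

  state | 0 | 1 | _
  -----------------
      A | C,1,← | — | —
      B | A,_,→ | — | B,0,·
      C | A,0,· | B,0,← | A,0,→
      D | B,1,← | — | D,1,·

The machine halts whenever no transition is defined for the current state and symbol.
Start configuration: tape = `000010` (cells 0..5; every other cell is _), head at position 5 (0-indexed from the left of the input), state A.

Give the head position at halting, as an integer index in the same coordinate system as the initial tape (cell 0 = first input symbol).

4

A | 00001[0]   read 0 → write 1, move ←, go to C
C | 0000[1]1   read 1 → write 0, move ←, go to B
B | 000[0]01   read 0 → write _, move →, go to A
A | 000_[0]1   read 0 → write 1, move ←, go to C
C | 000[_]11   read _ → write 0, move →, go to A
A | 0000[1]1
At halt the head is at cell 4.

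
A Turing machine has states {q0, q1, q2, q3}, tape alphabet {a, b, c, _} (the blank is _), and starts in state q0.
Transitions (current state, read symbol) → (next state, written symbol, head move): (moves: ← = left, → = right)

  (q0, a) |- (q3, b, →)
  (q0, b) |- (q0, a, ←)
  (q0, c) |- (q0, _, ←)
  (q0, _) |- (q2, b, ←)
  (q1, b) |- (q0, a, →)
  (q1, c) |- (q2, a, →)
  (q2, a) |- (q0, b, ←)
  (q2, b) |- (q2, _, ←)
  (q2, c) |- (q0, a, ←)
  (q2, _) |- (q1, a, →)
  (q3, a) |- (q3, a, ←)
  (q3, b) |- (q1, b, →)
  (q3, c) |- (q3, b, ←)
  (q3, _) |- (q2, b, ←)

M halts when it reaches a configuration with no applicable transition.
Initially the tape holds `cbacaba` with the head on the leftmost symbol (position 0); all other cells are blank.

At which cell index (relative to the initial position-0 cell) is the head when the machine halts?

1

state=q0 head=0 tape=__[c]bacaba   (q0,c)→(q0,_,←)
state=q0 head=-1 tape=_[_]_bacaba   (q0,_)→(q2,b,←)
state=q2 head=-2 tape=[_]b_bacaba   (q2,_)→(q1,a,→)
state=q1 head=-1 tape=a[b]_bacaba   (q1,b)→(q0,a,→)
state=q0 head=0 tape=aa[_]bacaba   (q0,_)→(q2,b,←)
state=q2 head=-1 tape=a[a]bbacaba   (q2,a)→(q0,b,←)
state=q0 head=-2 tape=[a]bbbacaba   (q0,a)→(q3,b,→)
state=q3 head=-1 tape=b[b]bbacaba   (q3,b)→(q1,b,→)
state=q1 head=0 tape=bb[b]bacaba   (q1,b)→(q0,a,→)
state=q0 head=1 tape=bba[b]acaba   (q0,b)→(q0,a,←)
state=q0 head=0 tape=bb[a]aacaba   (q0,a)→(q3,b,→)
state=q3 head=1 tape=bbb[a]acaba   (q3,a)→(q3,a,←)
state=q3 head=0 tape=bb[b]aacaba   (q3,b)→(q1,b,→)
state=q1 head=1 tape=bbb[a]acaba
At halt the head is at cell 1.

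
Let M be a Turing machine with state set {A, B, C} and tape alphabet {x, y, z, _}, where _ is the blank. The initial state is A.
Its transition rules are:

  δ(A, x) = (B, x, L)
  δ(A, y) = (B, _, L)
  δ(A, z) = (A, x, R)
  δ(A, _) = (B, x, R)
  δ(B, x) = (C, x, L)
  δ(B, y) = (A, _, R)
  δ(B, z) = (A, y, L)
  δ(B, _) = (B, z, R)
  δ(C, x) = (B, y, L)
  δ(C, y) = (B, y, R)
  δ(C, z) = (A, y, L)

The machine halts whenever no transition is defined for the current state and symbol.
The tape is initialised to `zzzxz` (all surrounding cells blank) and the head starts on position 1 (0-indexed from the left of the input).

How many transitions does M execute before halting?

26

state=A head=1 tape=___z[z]zxz   (A,z)→(A,x,R)
state=A head=2 tape=___zx[z]xz   (A,z)→(A,x,R)
state=A head=3 tape=___zxx[x]z   (A,x)→(B,x,L)
state=B head=2 tape=___zx[x]xz   (B,x)→(C,x,L)
state=C head=1 tape=___z[x]xxz   (C,x)→(B,y,L)
state=B head=0 tape=___[z]yxxz   (B,z)→(A,y,L)
state=A head=-1 tape=__[_]yyxxz   (A,_)→(B,x,R)
state=B head=0 tape=__x[y]yxxz   (B,y)→(A,_,R)
state=A head=1 tape=__x_[y]xxz   (A,y)→(B,_,L)
state=B head=0 tape=__x[_]_xxz   (B,_)→(B,z,R)
state=B head=1 tape=__xz[_]xxz   (B,_)→(B,z,R)
state=B head=2 tape=__xzz[x]xz   (B,x)→(C,x,L)
state=C head=1 tape=__xz[z]xxz   (C,z)→(A,y,L)
state=A head=0 tape=__x[z]yxxz   (A,z)→(A,x,R)
state=A head=1 tape=__xx[y]xxz   (A,y)→(B,_,L)
state=B head=0 tape=__x[x]_xxz   (B,x)→(C,x,L)
state=C head=-1 tape=__[x]x_xxz   (C,x)→(B,y,L)
state=B head=-2 tape=_[_]yx_xxz   (B,_)→(B,z,R)
state=B head=-1 tape=_z[y]x_xxz   (B,y)→(A,_,R)
state=A head=0 tape=_z_[x]_xxz   (A,x)→(B,x,L)
state=B head=-1 tape=_z[_]x_xxz   (B,_)→(B,z,R)
state=B head=0 tape=_zz[x]_xxz   (B,x)→(C,x,L)
state=C head=-1 tape=_z[z]x_xxz   (C,z)→(A,y,L)
state=A head=-2 tape=_[z]yx_xxz   (A,z)→(A,x,R)
state=A head=-1 tape=_x[y]x_xxz   (A,y)→(B,_,L)
state=B head=-2 tape=_[x]_x_xxz   (B,x)→(C,x,L)
state=C head=-3 tape=[_]x_x_xxz
M halts after 26 transitions.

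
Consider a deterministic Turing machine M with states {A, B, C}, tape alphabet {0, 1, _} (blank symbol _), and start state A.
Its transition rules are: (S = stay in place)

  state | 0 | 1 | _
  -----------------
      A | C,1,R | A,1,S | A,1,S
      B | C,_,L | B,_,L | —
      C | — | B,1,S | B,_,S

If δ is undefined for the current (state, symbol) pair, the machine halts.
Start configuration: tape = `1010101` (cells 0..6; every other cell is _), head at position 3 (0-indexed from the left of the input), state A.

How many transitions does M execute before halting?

state=A head=3 tape=_101[0]101   (A,0)→(C,1,R)
state=C head=4 tape=_1011[1]01   (C,1)→(B,1,S)
state=B head=4 tape=_1011[1]01   (B,1)→(B,_,L)
state=B head=3 tape=_101[1]_01   (B,1)→(B,_,L)
state=B head=2 tape=_10[1]__01   (B,1)→(B,_,L)
state=B head=1 tape=_1[0]___01   (B,0)→(C,_,L)
state=C head=0 tape=_[1]____01   (C,1)→(B,1,S)
state=B head=0 tape=_[1]____01   (B,1)→(B,_,L)
state=B head=-1 tape=[_]_____01
M halts after 8 transitions.

8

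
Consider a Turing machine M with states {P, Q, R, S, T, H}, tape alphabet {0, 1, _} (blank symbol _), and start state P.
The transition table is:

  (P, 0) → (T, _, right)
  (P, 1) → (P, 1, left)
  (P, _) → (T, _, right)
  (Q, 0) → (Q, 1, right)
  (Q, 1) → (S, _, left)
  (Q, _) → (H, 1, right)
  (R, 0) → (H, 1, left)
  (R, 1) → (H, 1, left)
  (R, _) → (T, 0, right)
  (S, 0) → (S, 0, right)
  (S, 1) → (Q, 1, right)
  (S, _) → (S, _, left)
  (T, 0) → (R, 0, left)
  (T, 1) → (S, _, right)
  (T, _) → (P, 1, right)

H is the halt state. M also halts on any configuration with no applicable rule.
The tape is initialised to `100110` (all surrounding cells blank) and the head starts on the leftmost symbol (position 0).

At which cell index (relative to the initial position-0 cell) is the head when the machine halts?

P | _[1]00110   read 1 → write 1, move left, go to P
P | [_]100110   read _ → write _, move right, go to T
T | _[1]00110   read 1 → write _, move right, go to S
S | __[0]0110   read 0 → write 0, move right, go to S
S | __0[0]110   read 0 → write 0, move right, go to S
S | __00[1]10   read 1 → write 1, move right, go to Q
Q | __001[1]0   read 1 → write _, move left, go to S
S | __00[1]_0   read 1 → write 1, move right, go to Q
Q | __001[_]0   read _ → write 1, move right, go to H
H | __0011[0]
At halt the head is at cell 5.

5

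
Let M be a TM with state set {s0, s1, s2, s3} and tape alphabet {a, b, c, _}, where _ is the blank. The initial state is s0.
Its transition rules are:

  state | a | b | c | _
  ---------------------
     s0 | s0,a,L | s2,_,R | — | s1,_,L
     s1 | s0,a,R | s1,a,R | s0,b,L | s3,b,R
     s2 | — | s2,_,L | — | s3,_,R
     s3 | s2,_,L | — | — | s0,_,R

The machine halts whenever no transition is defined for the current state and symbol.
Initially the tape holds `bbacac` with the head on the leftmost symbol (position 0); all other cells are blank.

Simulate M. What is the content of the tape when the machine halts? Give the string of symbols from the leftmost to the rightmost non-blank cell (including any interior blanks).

s0 | [b]bacac   read b → write _, move R, go to s2
s2 | _[b]acac   read b → write _, move L, go to s2
s2 | [_]_acac   read _ → write _, move R, go to s3
s3 | _[_]acac   read _ → write _, move R, go to s0
s0 | __[a]cac   read a → write a, move L, go to s0
s0 | _[_]acac   read _ → write _, move L, go to s1
s1 | [_]_acac   read _ → write b, move R, go to s3
s3 | b[_]acac   read _ → write _, move R, go to s0
s0 | b_[a]cac   read a → write a, move L, go to s0
s0 | b[_]acac   read _ → write _, move L, go to s1
s1 | [b]_acac   read b → write a, move R, go to s1
s1 | a[_]acac   read _ → write b, move R, go to s3
s3 | ab[a]cac   read a → write _, move L, go to s2
s2 | a[b]_cac   read b → write _, move L, go to s2
s2 | [a]__cac
The non-blank tape span at halt is a__cac.

a__cac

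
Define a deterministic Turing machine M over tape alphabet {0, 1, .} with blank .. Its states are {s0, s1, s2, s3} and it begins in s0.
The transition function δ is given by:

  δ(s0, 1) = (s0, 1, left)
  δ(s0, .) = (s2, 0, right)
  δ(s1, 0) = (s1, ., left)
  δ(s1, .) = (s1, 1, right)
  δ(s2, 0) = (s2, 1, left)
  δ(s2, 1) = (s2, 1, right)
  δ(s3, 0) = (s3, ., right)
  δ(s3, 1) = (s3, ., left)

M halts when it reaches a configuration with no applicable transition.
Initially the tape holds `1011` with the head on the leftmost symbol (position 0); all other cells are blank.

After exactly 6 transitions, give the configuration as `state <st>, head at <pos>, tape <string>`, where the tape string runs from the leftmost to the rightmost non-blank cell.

state s2, head at 2, tape 01111

s0 | .[1]011   read 1 → write 1, move left, go to s0
s0 | [.]1011   read . → write 0, move right, go to s2
s2 | 0[1]011   read 1 → write 1, move right, go to s2
s2 | 01[0]11   read 0 → write 1, move left, go to s2
s2 | 0[1]111   read 1 → write 1, move right, go to s2
s2 | 01[1]11   read 1 → write 1, move right, go to s2
s2 | 011[1]1
After 6 steps: state s2, head at 2, tape 01111.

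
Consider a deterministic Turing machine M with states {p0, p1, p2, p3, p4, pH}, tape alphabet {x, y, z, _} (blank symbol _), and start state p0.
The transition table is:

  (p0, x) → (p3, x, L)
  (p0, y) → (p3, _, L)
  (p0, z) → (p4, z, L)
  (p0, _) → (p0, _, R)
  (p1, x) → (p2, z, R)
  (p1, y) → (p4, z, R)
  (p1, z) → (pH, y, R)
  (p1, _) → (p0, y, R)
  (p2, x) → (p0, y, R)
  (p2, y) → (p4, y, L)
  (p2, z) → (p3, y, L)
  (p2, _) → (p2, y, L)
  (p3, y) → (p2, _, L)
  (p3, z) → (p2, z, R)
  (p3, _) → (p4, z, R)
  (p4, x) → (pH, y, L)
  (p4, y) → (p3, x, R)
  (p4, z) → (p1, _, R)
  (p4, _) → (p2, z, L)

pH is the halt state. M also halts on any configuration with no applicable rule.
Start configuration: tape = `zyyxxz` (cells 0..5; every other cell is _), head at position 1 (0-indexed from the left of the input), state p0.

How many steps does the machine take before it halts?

state=p0 head=1 tape=__z[y]yxxz   (p0,y)→(p3,_,L)
state=p3 head=0 tape=__[z]_yxxz   (p3,z)→(p2,z,R)
state=p2 head=1 tape=__z[_]yxxz   (p2,_)→(p2,y,L)
state=p2 head=0 tape=__[z]yyxxz   (p2,z)→(p3,y,L)
state=p3 head=-1 tape=_[_]yyyxxz   (p3,_)→(p4,z,R)
state=p4 head=0 tape=_z[y]yyxxz   (p4,y)→(p3,x,R)
state=p3 head=1 tape=_zx[y]yxxz   (p3,y)→(p2,_,L)
state=p2 head=0 tape=_z[x]_yxxz   (p2,x)→(p0,y,R)
state=p0 head=1 tape=_zy[_]yxxz   (p0,_)→(p0,_,R)
state=p0 head=2 tape=_zy_[y]xxz   (p0,y)→(p3,_,L)
state=p3 head=1 tape=_zy[_]_xxz   (p3,_)→(p4,z,R)
state=p4 head=2 tape=_zyz[_]xxz   (p4,_)→(p2,z,L)
state=p2 head=1 tape=_zy[z]zxxz   (p2,z)→(p3,y,L)
state=p3 head=0 tape=_z[y]yzxxz   (p3,y)→(p2,_,L)
state=p2 head=-1 tape=_[z]_yzxxz   (p2,z)→(p3,y,L)
state=p3 head=-2 tape=[_]y_yzxxz   (p3,_)→(p4,z,R)
state=p4 head=-1 tape=z[y]_yzxxz   (p4,y)→(p3,x,R)
state=p3 head=0 tape=zx[_]yzxxz   (p3,_)→(p4,z,R)
state=p4 head=1 tape=zxz[y]zxxz   (p4,y)→(p3,x,R)
state=p3 head=2 tape=zxzx[z]xxz   (p3,z)→(p2,z,R)
state=p2 head=3 tape=zxzxz[x]xz   (p2,x)→(p0,y,R)
state=p0 head=4 tape=zxzxzy[x]z   (p0,x)→(p3,x,L)
state=p3 head=3 tape=zxzxz[y]xz   (p3,y)→(p2,_,L)
state=p2 head=2 tape=zxzx[z]_xz   (p2,z)→(p3,y,L)
state=p3 head=1 tape=zxz[x]y_xz
M halts after 24 transitions.

24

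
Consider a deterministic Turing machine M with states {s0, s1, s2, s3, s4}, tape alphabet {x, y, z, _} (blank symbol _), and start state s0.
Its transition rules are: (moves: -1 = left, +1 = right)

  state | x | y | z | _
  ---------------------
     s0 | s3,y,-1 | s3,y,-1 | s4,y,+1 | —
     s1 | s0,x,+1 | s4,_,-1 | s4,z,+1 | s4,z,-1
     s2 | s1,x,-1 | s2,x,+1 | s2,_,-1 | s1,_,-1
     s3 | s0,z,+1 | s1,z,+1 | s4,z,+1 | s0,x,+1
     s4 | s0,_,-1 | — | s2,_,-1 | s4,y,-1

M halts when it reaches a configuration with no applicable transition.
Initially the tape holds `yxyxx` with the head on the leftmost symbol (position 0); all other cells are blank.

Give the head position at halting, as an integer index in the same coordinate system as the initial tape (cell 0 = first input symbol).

state=s0 head=0 tape=_[y]xyxx   (s0,y)→(s3,y,-1)
state=s3 head=-1 tape=[_]yxyxx   (s3,_)→(s0,x,+1)
state=s0 head=0 tape=x[y]xyxx   (s0,y)→(s3,y,-1)
state=s3 head=-1 tape=[x]yxyxx   (s3,x)→(s0,z,+1)
state=s0 head=0 tape=z[y]xyxx   (s0,y)→(s3,y,-1)
state=s3 head=-1 tape=[z]yxyxx   (s3,z)→(s4,z,+1)
state=s4 head=0 tape=z[y]xyxx
At halt the head is at cell 0.

0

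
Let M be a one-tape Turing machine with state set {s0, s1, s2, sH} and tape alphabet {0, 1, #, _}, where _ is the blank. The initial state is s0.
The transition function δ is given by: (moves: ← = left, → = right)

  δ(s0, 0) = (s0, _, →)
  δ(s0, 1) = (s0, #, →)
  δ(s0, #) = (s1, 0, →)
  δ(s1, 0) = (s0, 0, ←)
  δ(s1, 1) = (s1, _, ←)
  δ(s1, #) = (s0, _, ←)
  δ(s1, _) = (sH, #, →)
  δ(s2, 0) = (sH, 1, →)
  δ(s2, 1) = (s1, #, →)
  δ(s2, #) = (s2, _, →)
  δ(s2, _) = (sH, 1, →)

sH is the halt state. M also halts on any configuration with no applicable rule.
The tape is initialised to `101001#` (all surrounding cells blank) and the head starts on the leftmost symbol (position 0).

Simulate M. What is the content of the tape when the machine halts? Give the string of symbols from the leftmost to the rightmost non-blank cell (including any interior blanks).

state=s0 head=0 tape=[1]01001#__   (s0,1)→(s0,#,→)
state=s0 head=1 tape=#[0]1001#__   (s0,0)→(s0,_,→)
state=s0 head=2 tape=#_[1]001#__   (s0,1)→(s0,#,→)
state=s0 head=3 tape=#_#[0]01#__   (s0,0)→(s0,_,→)
state=s0 head=4 tape=#_#_[0]1#__   (s0,0)→(s0,_,→)
state=s0 head=5 tape=#_#__[1]#__   (s0,1)→(s0,#,→)
state=s0 head=6 tape=#_#__#[#]__   (s0,#)→(s1,0,→)
state=s1 head=7 tape=#_#__#0[_]_   (s1,_)→(sH,#,→)
state=sH head=8 tape=#_#__#0#[_]
The non-blank tape span at halt is #_#__#0#.

#_#__#0#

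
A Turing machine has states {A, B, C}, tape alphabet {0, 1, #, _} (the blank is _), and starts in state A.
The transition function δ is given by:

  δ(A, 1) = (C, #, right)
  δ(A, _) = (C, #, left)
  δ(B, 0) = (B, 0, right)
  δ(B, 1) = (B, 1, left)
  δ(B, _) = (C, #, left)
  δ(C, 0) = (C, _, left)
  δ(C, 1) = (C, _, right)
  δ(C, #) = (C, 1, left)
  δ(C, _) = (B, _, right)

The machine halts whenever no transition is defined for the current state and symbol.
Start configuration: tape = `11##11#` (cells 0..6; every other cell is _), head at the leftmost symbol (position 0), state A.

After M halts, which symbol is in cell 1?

#

state=A head=0 tape=__[1]1##11#   (A,1)→(C,#,right)
state=C head=1 tape=__#[1]##11#   (C,1)→(C,_,right)
state=C head=2 tape=__#_[#]#11#   (C,#)→(C,1,left)
state=C head=1 tape=__#[_]1#11#   (C,_)→(B,_,right)
state=B head=2 tape=__#_[1]#11#   (B,1)→(B,1,left)
state=B head=1 tape=__#[_]1#11#   (B,_)→(C,#,left)
state=C head=0 tape=__[#]#1#11#   (C,#)→(C,1,left)
state=C head=-1 tape=_[_]1#1#11#   (C,_)→(B,_,right)
state=B head=0 tape=__[1]#1#11#   (B,1)→(B,1,left)
state=B head=-1 tape=_[_]1#1#11#   (B,_)→(C,#,left)
state=C head=-2 tape=[_]#1#1#11#   (C,_)→(B,_,right)
state=B head=-1 tape=_[#]1#1#11#
Cell 1 holds # when M halts.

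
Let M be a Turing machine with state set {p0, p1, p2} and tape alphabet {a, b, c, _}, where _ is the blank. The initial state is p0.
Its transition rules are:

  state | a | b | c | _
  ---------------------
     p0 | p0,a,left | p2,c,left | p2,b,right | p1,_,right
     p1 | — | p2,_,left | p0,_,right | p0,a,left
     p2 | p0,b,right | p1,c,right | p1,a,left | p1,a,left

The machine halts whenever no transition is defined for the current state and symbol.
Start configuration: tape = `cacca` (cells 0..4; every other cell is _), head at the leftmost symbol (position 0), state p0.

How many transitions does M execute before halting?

p0 | [c]acca   read c → write b, move right, go to p2
p2 | b[a]cca   read a → write b, move right, go to p0
p0 | bb[c]ca   read c → write b, move right, go to p2
p2 | bbb[c]a   read c → write a, move left, go to p1
p1 | bb[b]aa   read b → write _, move left, go to p2
p2 | b[b]_aa   read b → write c, move right, go to p1
p1 | bc[_]aa   read _ → write a, move left, go to p0
p0 | b[c]aaa   read c → write b, move right, go to p2
p2 | bb[a]aa   read a → write b, move right, go to p0
p0 | bbb[a]a   read a → write a, move left, go to p0
p0 | bb[b]aa   read b → write c, move left, go to p2
p2 | b[b]caa   read b → write c, move right, go to p1
p1 | bc[c]aa   read c → write _, move right, go to p0
p0 | bc_[a]a   read a → write a, move left, go to p0
p0 | bc[_]aa   read _ → write _, move right, go to p1
p1 | bc_[a]a
M halts after 15 transitions.

15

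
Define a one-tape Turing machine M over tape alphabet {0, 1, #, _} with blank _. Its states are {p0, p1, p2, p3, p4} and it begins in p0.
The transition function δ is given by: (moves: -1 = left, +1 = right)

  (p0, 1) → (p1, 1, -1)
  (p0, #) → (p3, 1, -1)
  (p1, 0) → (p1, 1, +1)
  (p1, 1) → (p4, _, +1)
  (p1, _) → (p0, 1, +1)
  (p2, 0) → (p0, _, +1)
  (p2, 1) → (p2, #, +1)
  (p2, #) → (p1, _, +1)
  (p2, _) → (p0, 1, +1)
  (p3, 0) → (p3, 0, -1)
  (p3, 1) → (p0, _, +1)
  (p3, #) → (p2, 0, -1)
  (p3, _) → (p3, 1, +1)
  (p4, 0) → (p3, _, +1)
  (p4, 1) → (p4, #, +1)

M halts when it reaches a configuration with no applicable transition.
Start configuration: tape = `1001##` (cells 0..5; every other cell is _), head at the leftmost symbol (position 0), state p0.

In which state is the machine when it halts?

state=p0 head=0 tape=_[1]001##   (p0,1)→(p1,1,-1)
state=p1 head=-1 tape=[_]1001##   (p1,_)→(p0,1,+1)
state=p0 head=0 tape=1[1]001##   (p0,1)→(p1,1,-1)
state=p1 head=-1 tape=[1]1001##   (p1,1)→(p4,_,+1)
state=p4 head=0 tape=_[1]001##   (p4,1)→(p4,#,+1)
state=p4 head=1 tape=_#[0]01##   (p4,0)→(p3,_,+1)
state=p3 head=2 tape=_#_[0]1##   (p3,0)→(p3,0,-1)
state=p3 head=1 tape=_#[_]01##   (p3,_)→(p3,1,+1)
state=p3 head=2 tape=_#1[0]1##   (p3,0)→(p3,0,-1)
state=p3 head=1 tape=_#[1]01##   (p3,1)→(p0,_,+1)
state=p0 head=2 tape=_#_[0]1##
No transition is defined for (p0, 0); M halts in state p0.

p0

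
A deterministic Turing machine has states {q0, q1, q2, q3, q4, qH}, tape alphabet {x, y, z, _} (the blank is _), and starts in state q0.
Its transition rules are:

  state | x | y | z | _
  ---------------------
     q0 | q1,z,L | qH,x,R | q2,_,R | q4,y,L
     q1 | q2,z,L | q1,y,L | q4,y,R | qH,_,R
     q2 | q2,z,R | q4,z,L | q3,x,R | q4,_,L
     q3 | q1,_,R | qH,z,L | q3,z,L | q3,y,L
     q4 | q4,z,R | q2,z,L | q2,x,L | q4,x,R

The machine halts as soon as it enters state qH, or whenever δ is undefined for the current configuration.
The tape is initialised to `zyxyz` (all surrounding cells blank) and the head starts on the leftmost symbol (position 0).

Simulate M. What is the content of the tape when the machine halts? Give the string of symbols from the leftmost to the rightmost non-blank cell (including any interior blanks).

q0 | [z]yxyz__   read z → write _, move R, go to q2
q2 | _[y]xyz__   read y → write z, move L, go to q4
q4 | [_]zxyz__   read _ → write x, move R, go to q4
q4 | x[z]xyz__   read z → write x, move L, go to q2
q2 | [x]xxyz__   read x → write z, move R, go to q2
q2 | z[x]xyz__   read x → write z, move R, go to q2
q2 | zz[x]yz__   read x → write z, move R, go to q2
q2 | zzz[y]z__   read y → write z, move L, go to q4
q4 | zz[z]zz__   read z → write x, move L, go to q2
q2 | z[z]xzz__   read z → write x, move R, go to q3
q3 | zx[x]zz__   read x → write _, move R, go to q1
q1 | zx_[z]z__   read z → write y, move R, go to q4
q4 | zx_y[z]__   read z → write x, move L, go to q2
q2 | zx_[y]x__   read y → write z, move L, go to q4
q4 | zx[_]zx__   read _ → write x, move R, go to q4
q4 | zxx[z]x__   read z → write x, move L, go to q2
q2 | zx[x]xx__   read x → write z, move R, go to q2
q2 | zxz[x]x__   read x → write z, move R, go to q2
q2 | zxzz[x]__   read x → write z, move R, go to q2
q2 | zxzzz[_]_   read _ → write _, move L, go to q4
q4 | zxzz[z]__   read z → write x, move L, go to q2
q2 | zxz[z]x__   read z → write x, move R, go to q3
q3 | zxzx[x]__   read x → write _, move R, go to q1
q1 | zxzx_[_]_   read _ → write _, move R, go to qH
qH | zxzx__[_]
The non-blank tape span at halt is zxzx.

zxzx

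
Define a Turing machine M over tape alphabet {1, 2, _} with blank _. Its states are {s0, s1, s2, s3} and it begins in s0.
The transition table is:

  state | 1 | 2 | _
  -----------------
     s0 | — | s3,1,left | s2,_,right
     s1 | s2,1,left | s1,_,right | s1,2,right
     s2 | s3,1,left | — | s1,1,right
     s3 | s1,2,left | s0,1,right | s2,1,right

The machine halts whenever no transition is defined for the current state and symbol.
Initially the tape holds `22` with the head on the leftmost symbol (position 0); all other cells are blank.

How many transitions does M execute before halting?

11

s0 | __[2]2   read 2 → write 1, move left, go to s3
s3 | _[_]12   read _ → write 1, move right, go to s2
s2 | _1[1]2   read 1 → write 1, move left, go to s3
s3 | _[1]12   read 1 → write 2, move left, go to s1
s1 | [_]212   read _ → write 2, move right, go to s1
s1 | 2[2]12   read 2 → write _, move right, go to s1
s1 | 2_[1]2   read 1 → write 1, move left, go to s2
s2 | 2[_]12   read _ → write 1, move right, go to s1
s1 | 21[1]2   read 1 → write 1, move left, go to s2
s2 | 2[1]12   read 1 → write 1, move left, go to s3
s3 | [2]112   read 2 → write 1, move right, go to s0
s0 | 1[1]12
M halts after 11 transitions.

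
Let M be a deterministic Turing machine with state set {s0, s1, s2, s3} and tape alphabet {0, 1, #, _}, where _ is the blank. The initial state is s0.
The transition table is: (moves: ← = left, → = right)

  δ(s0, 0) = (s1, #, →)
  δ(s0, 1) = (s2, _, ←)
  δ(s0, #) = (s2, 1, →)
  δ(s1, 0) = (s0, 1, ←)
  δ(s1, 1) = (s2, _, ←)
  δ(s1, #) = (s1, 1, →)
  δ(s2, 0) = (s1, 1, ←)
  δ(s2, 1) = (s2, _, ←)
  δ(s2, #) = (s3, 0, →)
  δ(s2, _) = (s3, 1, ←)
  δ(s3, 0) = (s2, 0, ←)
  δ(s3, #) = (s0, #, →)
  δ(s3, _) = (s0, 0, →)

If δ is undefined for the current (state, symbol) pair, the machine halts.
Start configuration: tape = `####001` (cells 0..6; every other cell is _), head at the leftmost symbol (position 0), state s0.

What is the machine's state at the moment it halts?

s1

state=s0 head=0 tape=___[#]###001   (s0,#)→(s2,1,→)
state=s2 head=1 tape=___1[#]##001   (s2,#)→(s3,0,→)
state=s3 head=2 tape=___10[#]#001   (s3,#)→(s0,#,→)
state=s0 head=3 tape=___10#[#]001   (s0,#)→(s2,1,→)
state=s2 head=4 tape=___10#1[0]01   (s2,0)→(s1,1,←)
state=s1 head=3 tape=___10#[1]101   (s1,1)→(s2,_,←)
state=s2 head=2 tape=___10[#]_101   (s2,#)→(s3,0,→)
state=s3 head=3 tape=___100[_]101   (s3,_)→(s0,0,→)
state=s0 head=4 tape=___1000[1]01   (s0,1)→(s2,_,←)
state=s2 head=3 tape=___100[0]_01   (s2,0)→(s1,1,←)
state=s1 head=2 tape=___10[0]1_01   (s1,0)→(s0,1,←)
state=s0 head=1 tape=___1[0]11_01   (s0,0)→(s1,#,→)
state=s1 head=2 tape=___1#[1]1_01   (s1,1)→(s2,_,←)
state=s2 head=1 tape=___1[#]_1_01   (s2,#)→(s3,0,→)
state=s3 head=2 tape=___10[_]1_01   (s3,_)→(s0,0,→)
state=s0 head=3 tape=___100[1]_01   (s0,1)→(s2,_,←)
state=s2 head=2 tape=___10[0]__01   (s2,0)→(s1,1,←)
state=s1 head=1 tape=___1[0]1__01   (s1,0)→(s0,1,←)
state=s0 head=0 tape=___[1]11__01   (s0,1)→(s2,_,←)
state=s2 head=-1 tape=__[_]_11__01   (s2,_)→(s3,1,←)
state=s3 head=-2 tape=_[_]1_11__01   (s3,_)→(s0,0,→)
state=s0 head=-1 tape=_0[1]_11__01   (s0,1)→(s2,_,←)
state=s2 head=-2 tape=_[0]__11__01   (s2,0)→(s1,1,←)
state=s1 head=-3 tape=[_]1__11__01
No transition is defined for (s1, _); M halts in state s1.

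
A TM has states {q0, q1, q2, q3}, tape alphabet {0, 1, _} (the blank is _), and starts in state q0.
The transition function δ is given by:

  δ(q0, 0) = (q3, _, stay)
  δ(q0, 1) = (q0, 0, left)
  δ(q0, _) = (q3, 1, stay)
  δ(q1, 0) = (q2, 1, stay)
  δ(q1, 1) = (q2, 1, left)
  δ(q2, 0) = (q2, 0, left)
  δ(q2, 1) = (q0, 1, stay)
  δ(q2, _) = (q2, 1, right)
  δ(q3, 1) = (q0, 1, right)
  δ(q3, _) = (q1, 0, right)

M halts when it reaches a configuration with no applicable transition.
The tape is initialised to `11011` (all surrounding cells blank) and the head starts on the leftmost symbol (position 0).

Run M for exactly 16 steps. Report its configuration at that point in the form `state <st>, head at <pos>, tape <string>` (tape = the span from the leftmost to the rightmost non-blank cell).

state q0, head at -1, tape 1001011

state=q0 head=0 tape=__[1]1011   (q0,1)→(q0,0,left)
state=q0 head=-1 tape=_[_]01011   (q0,_)→(q3,1,stay)
state=q3 head=-1 tape=_[1]01011   (q3,1)→(q0,1,right)
state=q0 head=0 tape=_1[0]1011   (q0,0)→(q3,_,stay)
state=q3 head=0 tape=_1[_]1011   (q3,_)→(q1,0,right)
state=q1 head=1 tape=_10[1]011   (q1,1)→(q2,1,left)
state=q2 head=0 tape=_1[0]1011   (q2,0)→(q2,0,left)
state=q2 head=-1 tape=_[1]01011   (q2,1)→(q0,1,stay)
state=q0 head=-1 tape=_[1]01011   (q0,1)→(q0,0,left)
state=q0 head=-2 tape=[_]001011   (q0,_)→(q3,1,stay)
state=q3 head=-2 tape=[1]001011   (q3,1)→(q0,1,right)
state=q0 head=-1 tape=1[0]01011   (q0,0)→(q3,_,stay)
state=q3 head=-1 tape=1[_]01011   (q3,_)→(q1,0,right)
state=q1 head=0 tape=10[0]1011   (q1,0)→(q2,1,stay)
state=q2 head=0 tape=10[1]1011   (q2,1)→(q0,1,stay)
state=q0 head=0 tape=10[1]1011   (q0,1)→(q0,0,left)
state=q0 head=-1 tape=1[0]01011
After 16 steps: state q0, head at -1, tape 1001011.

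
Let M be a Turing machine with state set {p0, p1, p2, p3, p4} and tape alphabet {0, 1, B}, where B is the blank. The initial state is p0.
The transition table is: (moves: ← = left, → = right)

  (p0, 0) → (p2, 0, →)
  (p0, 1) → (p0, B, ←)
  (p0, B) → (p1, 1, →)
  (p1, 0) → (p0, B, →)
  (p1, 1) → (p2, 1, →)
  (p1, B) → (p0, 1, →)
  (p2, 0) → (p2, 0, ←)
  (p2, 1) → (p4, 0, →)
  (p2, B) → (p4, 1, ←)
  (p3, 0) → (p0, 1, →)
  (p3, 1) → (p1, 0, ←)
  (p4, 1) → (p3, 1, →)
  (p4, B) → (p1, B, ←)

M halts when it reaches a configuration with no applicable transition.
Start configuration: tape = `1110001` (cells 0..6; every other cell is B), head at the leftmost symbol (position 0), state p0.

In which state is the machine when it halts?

p0 | BBB[1]110001   read 1 → write B, move ←, go to p0
p0 | BB[B]B110001   read B → write 1, move →, go to p1
p1 | BB1[B]110001   read B → write 1, move →, go to p0
p0 | BB11[1]10001   read 1 → write B, move ←, go to p0
p0 | BB1[1]B10001   read 1 → write B, move ←, go to p0
p0 | BB[1]BB10001   read 1 → write B, move ←, go to p0
p0 | B[B]BBB10001   read B → write 1, move →, go to p1
p1 | B1[B]BB10001   read B → write 1, move →, go to p0
p0 | B11[B]B10001   read B → write 1, move →, go to p1
p1 | B111[B]10001   read B → write 1, move →, go to p0
p0 | B1111[1]0001   read 1 → write B, move ←, go to p0
p0 | B111[1]B0001   read 1 → write B, move ←, go to p0
p0 | B11[1]BB0001   read 1 → write B, move ←, go to p0
p0 | B1[1]BBB0001   read 1 → write B, move ←, go to p0
p0 | B[1]BBBB0001   read 1 → write B, move ←, go to p0
p0 | [B]BBBBB0001   read B → write 1, move →, go to p1
p1 | 1[B]BBBB0001   read B → write 1, move →, go to p0
p0 | 11[B]BBB0001   read B → write 1, move →, go to p1
p1 | 111[B]BB0001   read B → write 1, move →, go to p0
p0 | 1111[B]B0001   read B → write 1, move →, go to p1
p1 | 11111[B]0001   read B → write 1, move →, go to p0
p0 | 111111[0]001   read 0 → write 0, move →, go to p2
p2 | 1111110[0]01   read 0 → write 0, move ←, go to p2
p2 | 111111[0]001   read 0 → write 0, move ←, go to p2
p2 | 11111[1]0001   read 1 → write 0, move →, go to p4
p4 | 111110[0]001
No transition is defined for (p4, 0); M halts in state p4.

p4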